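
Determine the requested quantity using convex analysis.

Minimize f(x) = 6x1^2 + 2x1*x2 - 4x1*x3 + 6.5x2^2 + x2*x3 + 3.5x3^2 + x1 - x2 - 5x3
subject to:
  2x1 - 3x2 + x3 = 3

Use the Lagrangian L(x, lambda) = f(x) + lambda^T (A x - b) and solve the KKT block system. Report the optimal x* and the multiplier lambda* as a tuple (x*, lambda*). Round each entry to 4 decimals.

Form the Lagrangian:
  L(x, lambda) = (1/2) x^T Q x + c^T x + lambda^T (A x - b)
Stationarity (grad_x L = 0): Q x + c + A^T lambda = 0.
Primal feasibility: A x = b.

This gives the KKT block system:
  [ Q   A^T ] [ x     ]   [-c ]
  [ A    0  ] [ lambda ] = [ b ]

Solving the linear system:
  x*      = (0.4928, -0.2852, 1.1587)
  lambda* = (-0.8544)
  f(x*)   = -1.2261

x* = (0.4928, -0.2852, 1.1587), lambda* = (-0.8544)


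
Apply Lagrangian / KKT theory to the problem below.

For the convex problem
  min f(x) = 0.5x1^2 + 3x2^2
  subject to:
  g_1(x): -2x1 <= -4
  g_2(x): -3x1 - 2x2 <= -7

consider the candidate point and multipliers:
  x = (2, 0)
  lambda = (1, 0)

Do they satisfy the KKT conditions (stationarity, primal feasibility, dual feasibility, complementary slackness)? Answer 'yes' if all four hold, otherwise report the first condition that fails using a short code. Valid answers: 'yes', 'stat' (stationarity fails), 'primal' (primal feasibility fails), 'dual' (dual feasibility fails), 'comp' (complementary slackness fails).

Gradient of f: grad f(x) = Q x + c = (2, 0)
Constraint values g_i(x) = a_i^T x - b_i:
  g_1((2, 0)) = 0
  g_2((2, 0)) = 1
Stationarity residual: grad f(x) + sum_i lambda_i a_i = (0, 0)
  -> stationarity OK
Primal feasibility (all g_i <= 0): FAILS
Dual feasibility (all lambda_i >= 0): OK
Complementary slackness (lambda_i * g_i(x) = 0 for all i): OK

Verdict: the first failing condition is primal_feasibility -> primal.

primal


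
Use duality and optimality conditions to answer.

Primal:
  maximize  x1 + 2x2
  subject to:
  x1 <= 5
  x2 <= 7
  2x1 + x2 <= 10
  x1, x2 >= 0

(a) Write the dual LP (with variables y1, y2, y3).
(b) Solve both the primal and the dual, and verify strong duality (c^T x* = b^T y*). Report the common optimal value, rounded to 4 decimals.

The standard primal-dual pair for 'max c^T x s.t. A x <= b, x >= 0' is:
  Dual:  min b^T y  s.t.  A^T y >= c,  y >= 0.

So the dual LP is:
  minimize  5y1 + 7y2 + 10y3
  subject to:
    y1 + 2y3 >= 1
    y2 + y3 >= 2
    y1, y2, y3 >= 0

Solving the primal: x* = (1.5, 7).
  primal value c^T x* = 15.5.
Solving the dual: y* = (0, 1.5, 0.5).
  dual value b^T y* = 15.5.
Strong duality: c^T x* = b^T y*. Confirmed.

15.5


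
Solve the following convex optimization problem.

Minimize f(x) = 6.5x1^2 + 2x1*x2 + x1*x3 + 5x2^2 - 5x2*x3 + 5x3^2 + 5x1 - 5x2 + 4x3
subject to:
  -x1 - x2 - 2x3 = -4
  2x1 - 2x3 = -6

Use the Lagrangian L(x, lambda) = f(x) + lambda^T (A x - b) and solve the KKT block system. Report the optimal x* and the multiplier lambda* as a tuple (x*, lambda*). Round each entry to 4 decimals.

Form the Lagrangian:
  L(x, lambda) = (1/2) x^T Q x + c^T x + lambda^T (A x - b)
Stationarity (grad_x L = 0): Q x + c + A^T lambda = 0.
Primal feasibility: A x = b.

This gives the KKT block system:
  [ Q   A^T ] [ x     ]   [-c ]
  [ A    0  ] [ lambda ] = [ b ]

Solving the linear system:
  x*      = (-1.2632, 1.7895, 1.7368)
  lambda* = (1.6842, 3.8947)
  f(x*)   = 10.8947

x* = (-1.2632, 1.7895, 1.7368), lambda* = (1.6842, 3.8947)


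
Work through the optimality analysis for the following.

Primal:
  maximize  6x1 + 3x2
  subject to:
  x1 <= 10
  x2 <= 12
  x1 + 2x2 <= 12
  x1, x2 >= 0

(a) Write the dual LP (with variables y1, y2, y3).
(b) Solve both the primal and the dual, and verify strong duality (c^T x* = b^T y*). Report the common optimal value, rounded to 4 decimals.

The standard primal-dual pair for 'max c^T x s.t. A x <= b, x >= 0' is:
  Dual:  min b^T y  s.t.  A^T y >= c,  y >= 0.

So the dual LP is:
  minimize  10y1 + 12y2 + 12y3
  subject to:
    y1 + y3 >= 6
    y2 + 2y3 >= 3
    y1, y2, y3 >= 0

Solving the primal: x* = (10, 1).
  primal value c^T x* = 63.
Solving the dual: y* = (4.5, 0, 1.5).
  dual value b^T y* = 63.
Strong duality: c^T x* = b^T y*. Confirmed.

63


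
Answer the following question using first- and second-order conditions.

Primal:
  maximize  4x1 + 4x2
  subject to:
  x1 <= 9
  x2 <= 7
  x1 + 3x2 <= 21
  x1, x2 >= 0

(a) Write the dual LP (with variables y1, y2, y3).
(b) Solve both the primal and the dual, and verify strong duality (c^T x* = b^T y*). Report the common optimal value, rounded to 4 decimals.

The standard primal-dual pair for 'max c^T x s.t. A x <= b, x >= 0' is:
  Dual:  min b^T y  s.t.  A^T y >= c,  y >= 0.

So the dual LP is:
  minimize  9y1 + 7y2 + 21y3
  subject to:
    y1 + y3 >= 4
    y2 + 3y3 >= 4
    y1, y2, y3 >= 0

Solving the primal: x* = (9, 4).
  primal value c^T x* = 52.
Solving the dual: y* = (2.6667, 0, 1.3333).
  dual value b^T y* = 52.
Strong duality: c^T x* = b^T y*. Confirmed.

52


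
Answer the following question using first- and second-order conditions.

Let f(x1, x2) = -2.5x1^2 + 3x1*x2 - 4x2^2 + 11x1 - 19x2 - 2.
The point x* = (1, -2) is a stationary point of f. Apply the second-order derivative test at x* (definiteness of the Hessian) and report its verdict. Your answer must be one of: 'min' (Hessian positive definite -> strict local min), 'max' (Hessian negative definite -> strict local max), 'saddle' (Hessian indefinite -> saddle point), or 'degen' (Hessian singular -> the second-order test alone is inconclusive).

Compute the Hessian H = grad^2 f:
  H = [[-5, 3], [3, -8]]
Verify stationarity: grad f(x*) = H x* + g = (0, 0).
Eigenvalues of H: -9.8541, -3.1459.
Both eigenvalues < 0, so H is negative definite -> x* is a strict local max.

max


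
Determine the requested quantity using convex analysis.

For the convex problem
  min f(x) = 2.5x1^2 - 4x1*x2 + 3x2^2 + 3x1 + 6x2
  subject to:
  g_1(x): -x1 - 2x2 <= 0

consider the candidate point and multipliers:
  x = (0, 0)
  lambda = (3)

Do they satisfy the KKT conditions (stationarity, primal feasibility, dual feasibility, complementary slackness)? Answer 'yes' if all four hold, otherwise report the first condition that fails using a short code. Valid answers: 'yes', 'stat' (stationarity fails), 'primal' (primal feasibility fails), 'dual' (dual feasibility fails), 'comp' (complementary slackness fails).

Gradient of f: grad f(x) = Q x + c = (3, 6)
Constraint values g_i(x) = a_i^T x - b_i:
  g_1((0, 0)) = 0
Stationarity residual: grad f(x) + sum_i lambda_i a_i = (0, 0)
  -> stationarity OK
Primal feasibility (all g_i <= 0): OK
Dual feasibility (all lambda_i >= 0): OK
Complementary slackness (lambda_i * g_i(x) = 0 for all i): OK

Verdict: yes, KKT holds.

yes


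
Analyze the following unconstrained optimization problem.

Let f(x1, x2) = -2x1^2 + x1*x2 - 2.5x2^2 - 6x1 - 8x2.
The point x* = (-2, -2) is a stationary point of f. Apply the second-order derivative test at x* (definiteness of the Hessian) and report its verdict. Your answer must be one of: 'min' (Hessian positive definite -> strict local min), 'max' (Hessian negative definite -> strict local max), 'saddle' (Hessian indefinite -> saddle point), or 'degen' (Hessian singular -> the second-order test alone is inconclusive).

Compute the Hessian H = grad^2 f:
  H = [[-4, 1], [1, -5]]
Verify stationarity: grad f(x*) = H x* + g = (0, 0).
Eigenvalues of H: -5.618, -3.382.
Both eigenvalues < 0, so H is negative definite -> x* is a strict local max.

max


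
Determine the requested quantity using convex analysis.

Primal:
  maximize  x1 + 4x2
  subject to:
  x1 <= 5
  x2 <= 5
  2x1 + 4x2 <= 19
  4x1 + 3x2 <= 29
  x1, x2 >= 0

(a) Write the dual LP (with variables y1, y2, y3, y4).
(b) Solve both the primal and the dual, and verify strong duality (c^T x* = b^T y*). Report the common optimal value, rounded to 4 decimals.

The standard primal-dual pair for 'max c^T x s.t. A x <= b, x >= 0' is:
  Dual:  min b^T y  s.t.  A^T y >= c,  y >= 0.

So the dual LP is:
  minimize  5y1 + 5y2 + 19y3 + 29y4
  subject to:
    y1 + 2y3 + 4y4 >= 1
    y2 + 4y3 + 3y4 >= 4
    y1, y2, y3, y4 >= 0

Solving the primal: x* = (0, 4.75).
  primal value c^T x* = 19.
Solving the dual: y* = (0, 0, 1, 0).
  dual value b^T y* = 19.
Strong duality: c^T x* = b^T y*. Confirmed.

19


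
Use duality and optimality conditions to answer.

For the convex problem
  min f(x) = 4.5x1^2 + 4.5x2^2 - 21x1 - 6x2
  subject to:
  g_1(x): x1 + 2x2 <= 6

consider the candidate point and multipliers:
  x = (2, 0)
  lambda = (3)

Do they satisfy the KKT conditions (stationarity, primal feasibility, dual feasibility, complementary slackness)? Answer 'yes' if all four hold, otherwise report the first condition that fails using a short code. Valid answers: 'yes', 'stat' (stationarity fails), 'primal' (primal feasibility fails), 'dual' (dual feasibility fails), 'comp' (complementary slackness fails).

Gradient of f: grad f(x) = Q x + c = (-3, -6)
Constraint values g_i(x) = a_i^T x - b_i:
  g_1((2, 0)) = -4
Stationarity residual: grad f(x) + sum_i lambda_i a_i = (0, 0)
  -> stationarity OK
Primal feasibility (all g_i <= 0): OK
Dual feasibility (all lambda_i >= 0): OK
Complementary slackness (lambda_i * g_i(x) = 0 for all i): FAILS

Verdict: the first failing condition is complementary_slackness -> comp.

comp


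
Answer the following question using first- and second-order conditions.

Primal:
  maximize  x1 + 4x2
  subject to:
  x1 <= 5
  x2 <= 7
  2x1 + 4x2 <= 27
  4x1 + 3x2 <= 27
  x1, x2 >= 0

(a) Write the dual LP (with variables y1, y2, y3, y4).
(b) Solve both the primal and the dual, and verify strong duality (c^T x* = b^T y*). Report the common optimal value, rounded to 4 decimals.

The standard primal-dual pair for 'max c^T x s.t. A x <= b, x >= 0' is:
  Dual:  min b^T y  s.t.  A^T y >= c,  y >= 0.

So the dual LP is:
  minimize  5y1 + 7y2 + 27y3 + 27y4
  subject to:
    y1 + 2y3 + 4y4 >= 1
    y2 + 4y3 + 3y4 >= 4
    y1, y2, y3, y4 >= 0

Solving the primal: x* = (0, 6.75).
  primal value c^T x* = 27.
Solving the dual: y* = (0, 0, 1, 0).
  dual value b^T y* = 27.
Strong duality: c^T x* = b^T y*. Confirmed.

27


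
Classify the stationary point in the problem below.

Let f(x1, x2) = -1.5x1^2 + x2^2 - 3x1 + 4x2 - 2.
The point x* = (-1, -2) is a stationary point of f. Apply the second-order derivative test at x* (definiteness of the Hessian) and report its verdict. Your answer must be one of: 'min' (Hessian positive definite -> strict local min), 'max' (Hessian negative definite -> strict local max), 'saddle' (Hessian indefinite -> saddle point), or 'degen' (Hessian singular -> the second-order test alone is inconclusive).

Compute the Hessian H = grad^2 f:
  H = [[-3, 0], [0, 2]]
Verify stationarity: grad f(x*) = H x* + g = (0, 0).
Eigenvalues of H: -3, 2.
Eigenvalues have mixed signs, so H is indefinite -> x* is a saddle point.

saddle


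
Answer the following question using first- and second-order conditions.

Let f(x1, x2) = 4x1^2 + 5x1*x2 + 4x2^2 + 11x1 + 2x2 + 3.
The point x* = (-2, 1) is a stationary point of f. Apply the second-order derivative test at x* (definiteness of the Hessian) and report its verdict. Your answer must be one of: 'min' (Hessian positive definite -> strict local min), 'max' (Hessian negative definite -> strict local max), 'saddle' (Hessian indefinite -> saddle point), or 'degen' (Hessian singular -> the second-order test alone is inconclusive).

Compute the Hessian H = grad^2 f:
  H = [[8, 5], [5, 8]]
Verify stationarity: grad f(x*) = H x* + g = (0, 0).
Eigenvalues of H: 3, 13.
Both eigenvalues > 0, so H is positive definite -> x* is a strict local min.

min


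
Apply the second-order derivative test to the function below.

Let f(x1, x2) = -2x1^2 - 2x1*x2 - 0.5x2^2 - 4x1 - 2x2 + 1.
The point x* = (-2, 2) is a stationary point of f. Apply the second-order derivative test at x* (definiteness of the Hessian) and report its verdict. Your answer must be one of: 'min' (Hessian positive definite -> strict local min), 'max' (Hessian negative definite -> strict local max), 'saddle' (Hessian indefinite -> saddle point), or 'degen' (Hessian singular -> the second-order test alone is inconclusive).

Compute the Hessian H = grad^2 f:
  H = [[-4, -2], [-2, -1]]
Verify stationarity: grad f(x*) = H x* + g = (0, 0).
Eigenvalues of H: -5, 0.
H has a zero eigenvalue (singular; negative semidefinite but not definite), so H is neither positive definite, negative definite, nor indefinite. The second-order test alone is inconclusive -> degen.
(Indeed, f is constant along the null direction of H through x*, so x* is not a strict local extremum.)

degen


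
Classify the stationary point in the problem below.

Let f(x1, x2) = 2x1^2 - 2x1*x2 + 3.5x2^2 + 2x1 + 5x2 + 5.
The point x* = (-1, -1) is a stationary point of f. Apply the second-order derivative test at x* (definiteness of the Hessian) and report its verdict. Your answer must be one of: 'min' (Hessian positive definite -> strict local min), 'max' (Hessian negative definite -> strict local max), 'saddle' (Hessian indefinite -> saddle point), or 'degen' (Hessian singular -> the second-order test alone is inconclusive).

Compute the Hessian H = grad^2 f:
  H = [[4, -2], [-2, 7]]
Verify stationarity: grad f(x*) = H x* + g = (0, 0).
Eigenvalues of H: 3, 8.
Both eigenvalues > 0, so H is positive definite -> x* is a strict local min.

min


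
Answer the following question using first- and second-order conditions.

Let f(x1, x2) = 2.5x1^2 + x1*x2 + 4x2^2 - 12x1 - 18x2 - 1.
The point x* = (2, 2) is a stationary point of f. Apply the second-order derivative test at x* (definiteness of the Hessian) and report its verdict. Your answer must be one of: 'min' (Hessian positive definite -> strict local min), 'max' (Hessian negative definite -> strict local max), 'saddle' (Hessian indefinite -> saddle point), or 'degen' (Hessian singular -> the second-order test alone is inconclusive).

Compute the Hessian H = grad^2 f:
  H = [[5, 1], [1, 8]]
Verify stationarity: grad f(x*) = H x* + g = (0, 0).
Eigenvalues of H: 4.6972, 8.3028.
Both eigenvalues > 0, so H is positive definite -> x* is a strict local min.

min


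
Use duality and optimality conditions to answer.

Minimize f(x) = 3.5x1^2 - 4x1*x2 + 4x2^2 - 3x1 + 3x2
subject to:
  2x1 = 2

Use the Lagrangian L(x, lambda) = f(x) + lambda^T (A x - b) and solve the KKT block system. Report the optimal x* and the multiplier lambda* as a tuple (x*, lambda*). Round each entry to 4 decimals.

Form the Lagrangian:
  L(x, lambda) = (1/2) x^T Q x + c^T x + lambda^T (A x - b)
Stationarity (grad_x L = 0): Q x + c + A^T lambda = 0.
Primal feasibility: A x = b.

This gives the KKT block system:
  [ Q   A^T ] [ x     ]   [-c ]
  [ A    0  ] [ lambda ] = [ b ]

Solving the linear system:
  x*      = (1, 0.125)
  lambda* = (-1.75)
  f(x*)   = 0.4375

x* = (1, 0.125), lambda* = (-1.75)


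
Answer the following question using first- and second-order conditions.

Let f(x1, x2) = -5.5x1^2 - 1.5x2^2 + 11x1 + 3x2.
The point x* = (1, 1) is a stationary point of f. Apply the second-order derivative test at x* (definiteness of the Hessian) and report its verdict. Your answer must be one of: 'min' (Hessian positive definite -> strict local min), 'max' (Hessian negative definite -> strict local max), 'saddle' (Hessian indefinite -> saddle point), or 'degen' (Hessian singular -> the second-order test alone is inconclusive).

Compute the Hessian H = grad^2 f:
  H = [[-11, 0], [0, -3]]
Verify stationarity: grad f(x*) = H x* + g = (0, 0).
Eigenvalues of H: -11, -3.
Both eigenvalues < 0, so H is negative definite -> x* is a strict local max.

max


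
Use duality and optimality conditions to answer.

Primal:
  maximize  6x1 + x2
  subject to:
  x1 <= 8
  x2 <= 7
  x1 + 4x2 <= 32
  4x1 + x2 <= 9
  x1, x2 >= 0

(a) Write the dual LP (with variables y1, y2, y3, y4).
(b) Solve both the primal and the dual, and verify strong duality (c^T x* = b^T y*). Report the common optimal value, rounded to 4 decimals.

The standard primal-dual pair for 'max c^T x s.t. A x <= b, x >= 0' is:
  Dual:  min b^T y  s.t.  A^T y >= c,  y >= 0.

So the dual LP is:
  minimize  8y1 + 7y2 + 32y3 + 9y4
  subject to:
    y1 + y3 + 4y4 >= 6
    y2 + 4y3 + y4 >= 1
    y1, y2, y3, y4 >= 0

Solving the primal: x* = (2.25, 0).
  primal value c^T x* = 13.5.
Solving the dual: y* = (0, 0, 0, 1.5).
  dual value b^T y* = 13.5.
Strong duality: c^T x* = b^T y*. Confirmed.

13.5


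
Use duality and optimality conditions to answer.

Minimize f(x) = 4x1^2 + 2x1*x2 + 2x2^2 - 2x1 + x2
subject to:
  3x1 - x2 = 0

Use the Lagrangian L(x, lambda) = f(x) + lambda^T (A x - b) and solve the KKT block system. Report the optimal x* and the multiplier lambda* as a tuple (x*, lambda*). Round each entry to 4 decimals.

Form the Lagrangian:
  L(x, lambda) = (1/2) x^T Q x + c^T x + lambda^T (A x - b)
Stationarity (grad_x L = 0): Q x + c + A^T lambda = 0.
Primal feasibility: A x = b.

This gives the KKT block system:
  [ Q   A^T ] [ x     ]   [-c ]
  [ A    0  ] [ lambda ] = [ b ]

Solving the linear system:
  x*      = (-0.0179, -0.0536)
  lambda* = (0.75)
  f(x*)   = -0.0089

x* = (-0.0179, -0.0536), lambda* = (0.75)


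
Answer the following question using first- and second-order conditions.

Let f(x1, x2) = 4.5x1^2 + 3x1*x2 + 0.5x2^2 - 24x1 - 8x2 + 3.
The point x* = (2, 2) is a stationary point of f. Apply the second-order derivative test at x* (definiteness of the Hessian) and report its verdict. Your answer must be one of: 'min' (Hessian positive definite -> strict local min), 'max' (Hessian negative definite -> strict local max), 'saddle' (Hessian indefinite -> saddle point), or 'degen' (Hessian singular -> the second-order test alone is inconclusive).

Compute the Hessian H = grad^2 f:
  H = [[9, 3], [3, 1]]
Verify stationarity: grad f(x*) = H x* + g = (0, 0).
Eigenvalues of H: 0, 10.
H has a zero eigenvalue (singular; positive semidefinite but not definite), so H is neither positive definite, negative definite, nor indefinite. The second-order test alone is inconclusive -> degen.
(Indeed, f is constant along the null direction of H through x*, so x* is not a strict local extremum.)

degen


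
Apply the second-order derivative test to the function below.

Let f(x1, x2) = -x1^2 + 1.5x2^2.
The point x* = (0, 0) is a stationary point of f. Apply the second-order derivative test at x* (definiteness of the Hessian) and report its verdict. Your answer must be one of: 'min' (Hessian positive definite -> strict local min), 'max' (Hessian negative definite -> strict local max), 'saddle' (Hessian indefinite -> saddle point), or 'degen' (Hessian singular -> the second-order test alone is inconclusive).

Compute the Hessian H = grad^2 f:
  H = [[-2, 0], [0, 3]]
Verify stationarity: grad f(x*) = H x* + g = (0, 0).
Eigenvalues of H: -2, 3.
Eigenvalues have mixed signs, so H is indefinite -> x* is a saddle point.

saddle


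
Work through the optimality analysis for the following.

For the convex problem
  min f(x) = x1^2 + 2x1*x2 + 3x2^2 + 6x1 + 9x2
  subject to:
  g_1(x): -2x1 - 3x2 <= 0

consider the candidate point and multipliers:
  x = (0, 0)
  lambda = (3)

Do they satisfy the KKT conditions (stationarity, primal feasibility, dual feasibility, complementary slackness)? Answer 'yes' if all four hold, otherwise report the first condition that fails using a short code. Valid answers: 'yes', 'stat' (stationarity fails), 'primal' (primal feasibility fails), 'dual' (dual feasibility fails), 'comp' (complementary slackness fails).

Gradient of f: grad f(x) = Q x + c = (6, 9)
Constraint values g_i(x) = a_i^T x - b_i:
  g_1((0, 0)) = 0
Stationarity residual: grad f(x) + sum_i lambda_i a_i = (0, 0)
  -> stationarity OK
Primal feasibility (all g_i <= 0): OK
Dual feasibility (all lambda_i >= 0): OK
Complementary slackness (lambda_i * g_i(x) = 0 for all i): OK

Verdict: yes, KKT holds.

yes


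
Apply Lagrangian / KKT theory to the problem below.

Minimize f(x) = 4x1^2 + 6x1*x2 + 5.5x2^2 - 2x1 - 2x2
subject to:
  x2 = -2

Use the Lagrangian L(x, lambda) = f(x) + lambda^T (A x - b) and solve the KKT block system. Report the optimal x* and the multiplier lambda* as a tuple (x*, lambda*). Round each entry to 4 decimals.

Form the Lagrangian:
  L(x, lambda) = (1/2) x^T Q x + c^T x + lambda^T (A x - b)
Stationarity (grad_x L = 0): Q x + c + A^T lambda = 0.
Primal feasibility: A x = b.

This gives the KKT block system:
  [ Q   A^T ] [ x     ]   [-c ]
  [ A    0  ] [ lambda ] = [ b ]

Solving the linear system:
  x*      = (1.75, -2)
  lambda* = (13.5)
  f(x*)   = 13.75

x* = (1.75, -2), lambda* = (13.5)


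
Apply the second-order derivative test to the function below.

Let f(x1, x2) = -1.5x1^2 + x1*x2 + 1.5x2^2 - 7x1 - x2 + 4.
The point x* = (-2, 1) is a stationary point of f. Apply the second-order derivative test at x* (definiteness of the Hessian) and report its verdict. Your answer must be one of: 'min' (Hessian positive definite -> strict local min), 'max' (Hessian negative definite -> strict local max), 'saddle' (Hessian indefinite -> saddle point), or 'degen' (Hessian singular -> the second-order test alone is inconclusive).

Compute the Hessian H = grad^2 f:
  H = [[-3, 1], [1, 3]]
Verify stationarity: grad f(x*) = H x* + g = (0, 0).
Eigenvalues of H: -3.1623, 3.1623.
Eigenvalues have mixed signs, so H is indefinite -> x* is a saddle point.

saddle


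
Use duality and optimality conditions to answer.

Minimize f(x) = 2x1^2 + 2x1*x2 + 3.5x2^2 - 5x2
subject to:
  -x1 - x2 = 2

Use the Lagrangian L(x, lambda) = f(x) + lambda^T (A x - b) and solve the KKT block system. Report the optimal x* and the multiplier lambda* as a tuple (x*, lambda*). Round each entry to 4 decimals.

Form the Lagrangian:
  L(x, lambda) = (1/2) x^T Q x + c^T x + lambda^T (A x - b)
Stationarity (grad_x L = 0): Q x + c + A^T lambda = 0.
Primal feasibility: A x = b.

This gives the KKT block system:
  [ Q   A^T ] [ x     ]   [-c ]
  [ A    0  ] [ lambda ] = [ b ]

Solving the linear system:
  x*      = (-2.1429, 0.1429)
  lambda* = (-8.2857)
  f(x*)   = 7.9286

x* = (-2.1429, 0.1429), lambda* = (-8.2857)


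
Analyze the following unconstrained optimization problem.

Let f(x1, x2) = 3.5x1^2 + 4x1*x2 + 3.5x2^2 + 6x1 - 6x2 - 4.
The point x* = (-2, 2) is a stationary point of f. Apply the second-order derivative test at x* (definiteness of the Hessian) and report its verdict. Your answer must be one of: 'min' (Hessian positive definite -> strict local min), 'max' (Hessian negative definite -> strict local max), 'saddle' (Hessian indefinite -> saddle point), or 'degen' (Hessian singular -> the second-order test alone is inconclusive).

Compute the Hessian H = grad^2 f:
  H = [[7, 4], [4, 7]]
Verify stationarity: grad f(x*) = H x* + g = (0, 0).
Eigenvalues of H: 3, 11.
Both eigenvalues > 0, so H is positive definite -> x* is a strict local min.

min


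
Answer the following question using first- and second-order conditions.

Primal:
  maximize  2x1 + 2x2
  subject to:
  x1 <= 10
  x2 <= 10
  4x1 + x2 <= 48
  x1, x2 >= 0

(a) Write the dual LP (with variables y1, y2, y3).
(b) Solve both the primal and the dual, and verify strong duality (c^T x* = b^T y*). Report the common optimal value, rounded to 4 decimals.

The standard primal-dual pair for 'max c^T x s.t. A x <= b, x >= 0' is:
  Dual:  min b^T y  s.t.  A^T y >= c,  y >= 0.

So the dual LP is:
  minimize  10y1 + 10y2 + 48y3
  subject to:
    y1 + 4y3 >= 2
    y2 + y3 >= 2
    y1, y2, y3 >= 0

Solving the primal: x* = (9.5, 10).
  primal value c^T x* = 39.
Solving the dual: y* = (0, 1.5, 0.5).
  dual value b^T y* = 39.
Strong duality: c^T x* = b^T y*. Confirmed.

39


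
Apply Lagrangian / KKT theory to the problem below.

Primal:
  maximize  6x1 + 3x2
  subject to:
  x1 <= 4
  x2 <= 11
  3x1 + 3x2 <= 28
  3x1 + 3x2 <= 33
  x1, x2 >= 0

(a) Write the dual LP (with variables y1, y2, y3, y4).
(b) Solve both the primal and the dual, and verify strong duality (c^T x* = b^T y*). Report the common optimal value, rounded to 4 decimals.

The standard primal-dual pair for 'max c^T x s.t. A x <= b, x >= 0' is:
  Dual:  min b^T y  s.t.  A^T y >= c,  y >= 0.

So the dual LP is:
  minimize  4y1 + 11y2 + 28y3 + 33y4
  subject to:
    y1 + 3y3 + 3y4 >= 6
    y2 + 3y3 + 3y4 >= 3
    y1, y2, y3, y4 >= 0

Solving the primal: x* = (4, 5.3333).
  primal value c^T x* = 40.
Solving the dual: y* = (3, 0, 1, 0).
  dual value b^T y* = 40.
Strong duality: c^T x* = b^T y*. Confirmed.

40


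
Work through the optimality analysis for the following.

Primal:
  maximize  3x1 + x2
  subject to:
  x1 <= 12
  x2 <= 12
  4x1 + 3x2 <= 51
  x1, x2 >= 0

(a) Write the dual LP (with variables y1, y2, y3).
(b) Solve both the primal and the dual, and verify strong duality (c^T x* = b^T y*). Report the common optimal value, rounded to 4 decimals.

The standard primal-dual pair for 'max c^T x s.t. A x <= b, x >= 0' is:
  Dual:  min b^T y  s.t.  A^T y >= c,  y >= 0.

So the dual LP is:
  minimize  12y1 + 12y2 + 51y3
  subject to:
    y1 + 4y3 >= 3
    y2 + 3y3 >= 1
    y1, y2, y3 >= 0

Solving the primal: x* = (12, 1).
  primal value c^T x* = 37.
Solving the dual: y* = (1.6667, 0, 0.3333).
  dual value b^T y* = 37.
Strong duality: c^T x* = b^T y*. Confirmed.

37


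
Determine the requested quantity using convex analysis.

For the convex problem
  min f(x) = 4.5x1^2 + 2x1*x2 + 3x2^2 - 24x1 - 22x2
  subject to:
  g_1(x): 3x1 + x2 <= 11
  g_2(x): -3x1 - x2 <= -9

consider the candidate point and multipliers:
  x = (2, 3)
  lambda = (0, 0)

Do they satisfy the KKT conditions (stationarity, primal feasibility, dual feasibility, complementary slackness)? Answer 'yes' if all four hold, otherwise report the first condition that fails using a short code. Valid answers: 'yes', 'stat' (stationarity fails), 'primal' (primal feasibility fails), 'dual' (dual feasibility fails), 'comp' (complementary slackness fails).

Gradient of f: grad f(x) = Q x + c = (0, 0)
Constraint values g_i(x) = a_i^T x - b_i:
  g_1((2, 3)) = -2
  g_2((2, 3)) = 0
Stationarity residual: grad f(x) + sum_i lambda_i a_i = (0, 0)
  -> stationarity OK
Primal feasibility (all g_i <= 0): OK
Dual feasibility (all lambda_i >= 0): OK
Complementary slackness (lambda_i * g_i(x) = 0 for all i): OK

Verdict: yes, KKT holds.

yes


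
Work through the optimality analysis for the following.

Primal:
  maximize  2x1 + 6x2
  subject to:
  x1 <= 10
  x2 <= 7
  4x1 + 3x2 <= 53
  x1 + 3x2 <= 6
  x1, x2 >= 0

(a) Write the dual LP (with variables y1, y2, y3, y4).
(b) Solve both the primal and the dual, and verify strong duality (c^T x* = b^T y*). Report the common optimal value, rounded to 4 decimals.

The standard primal-dual pair for 'max c^T x s.t. A x <= b, x >= 0' is:
  Dual:  min b^T y  s.t.  A^T y >= c,  y >= 0.

So the dual LP is:
  minimize  10y1 + 7y2 + 53y3 + 6y4
  subject to:
    y1 + 4y3 + y4 >= 2
    y2 + 3y3 + 3y4 >= 6
    y1, y2, y3, y4 >= 0

Solving the primal: x* = (6, 0).
  primal value c^T x* = 12.
Solving the dual: y* = (0, 0, 0, 2).
  dual value b^T y* = 12.
Strong duality: c^T x* = b^T y*. Confirmed.

12


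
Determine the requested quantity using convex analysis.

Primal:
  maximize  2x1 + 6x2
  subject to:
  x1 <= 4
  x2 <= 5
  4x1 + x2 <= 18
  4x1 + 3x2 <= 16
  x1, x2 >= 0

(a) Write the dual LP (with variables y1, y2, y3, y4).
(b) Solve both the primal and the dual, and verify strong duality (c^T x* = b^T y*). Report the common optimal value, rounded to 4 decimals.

The standard primal-dual pair for 'max c^T x s.t. A x <= b, x >= 0' is:
  Dual:  min b^T y  s.t.  A^T y >= c,  y >= 0.

So the dual LP is:
  minimize  4y1 + 5y2 + 18y3 + 16y4
  subject to:
    y1 + 4y3 + 4y4 >= 2
    y2 + y3 + 3y4 >= 6
    y1, y2, y3, y4 >= 0

Solving the primal: x* = (0.25, 5).
  primal value c^T x* = 30.5.
Solving the dual: y* = (0, 4.5, 0, 0.5).
  dual value b^T y* = 30.5.
Strong duality: c^T x* = b^T y*. Confirmed.

30.5


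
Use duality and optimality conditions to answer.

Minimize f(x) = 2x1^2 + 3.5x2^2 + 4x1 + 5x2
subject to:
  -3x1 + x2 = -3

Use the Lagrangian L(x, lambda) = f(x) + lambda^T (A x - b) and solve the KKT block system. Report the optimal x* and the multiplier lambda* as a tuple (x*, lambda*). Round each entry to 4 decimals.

Form the Lagrangian:
  L(x, lambda) = (1/2) x^T Q x + c^T x + lambda^T (A x - b)
Stationarity (grad_x L = 0): Q x + c + A^T lambda = 0.
Primal feasibility: A x = b.

This gives the KKT block system:
  [ Q   A^T ] [ x     ]   [-c ]
  [ A    0  ] [ lambda ] = [ b ]

Solving the linear system:
  x*      = (0.6567, -1.0299)
  lambda* = (2.209)
  f(x*)   = 2.0522

x* = (0.6567, -1.0299), lambda* = (2.209)


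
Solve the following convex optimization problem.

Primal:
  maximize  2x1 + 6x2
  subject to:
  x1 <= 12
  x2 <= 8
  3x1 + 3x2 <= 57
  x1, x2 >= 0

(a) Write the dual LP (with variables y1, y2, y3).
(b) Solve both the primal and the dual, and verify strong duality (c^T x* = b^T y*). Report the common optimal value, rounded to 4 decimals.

The standard primal-dual pair for 'max c^T x s.t. A x <= b, x >= 0' is:
  Dual:  min b^T y  s.t.  A^T y >= c,  y >= 0.

So the dual LP is:
  minimize  12y1 + 8y2 + 57y3
  subject to:
    y1 + 3y3 >= 2
    y2 + 3y3 >= 6
    y1, y2, y3 >= 0

Solving the primal: x* = (11, 8).
  primal value c^T x* = 70.
Solving the dual: y* = (0, 4, 0.6667).
  dual value b^T y* = 70.
Strong duality: c^T x* = b^T y*. Confirmed.

70


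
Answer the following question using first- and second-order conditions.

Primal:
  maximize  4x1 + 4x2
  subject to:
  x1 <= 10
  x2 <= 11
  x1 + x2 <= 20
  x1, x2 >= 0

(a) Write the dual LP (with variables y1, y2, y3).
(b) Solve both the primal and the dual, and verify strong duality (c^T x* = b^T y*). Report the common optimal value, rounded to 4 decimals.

The standard primal-dual pair for 'max c^T x s.t. A x <= b, x >= 0' is:
  Dual:  min b^T y  s.t.  A^T y >= c,  y >= 0.

So the dual LP is:
  minimize  10y1 + 11y2 + 20y3
  subject to:
    y1 + y3 >= 4
    y2 + y3 >= 4
    y1, y2, y3 >= 0

Solving the primal: x* = (9, 11).
  primal value c^T x* = 80.
Solving the dual: y* = (0, 0, 4).
  dual value b^T y* = 80.
Strong duality: c^T x* = b^T y*. Confirmed.

80


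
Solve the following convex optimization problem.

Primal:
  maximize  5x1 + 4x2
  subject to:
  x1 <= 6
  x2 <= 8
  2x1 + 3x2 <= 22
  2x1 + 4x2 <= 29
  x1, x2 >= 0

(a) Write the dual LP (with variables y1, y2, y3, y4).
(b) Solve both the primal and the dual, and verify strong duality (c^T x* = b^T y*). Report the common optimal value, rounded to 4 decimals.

The standard primal-dual pair for 'max c^T x s.t. A x <= b, x >= 0' is:
  Dual:  min b^T y  s.t.  A^T y >= c,  y >= 0.

So the dual LP is:
  minimize  6y1 + 8y2 + 22y3 + 29y4
  subject to:
    y1 + 2y3 + 2y4 >= 5
    y2 + 3y3 + 4y4 >= 4
    y1, y2, y3, y4 >= 0

Solving the primal: x* = (6, 3.3333).
  primal value c^T x* = 43.3333.
Solving the dual: y* = (2.3333, 0, 1.3333, 0).
  dual value b^T y* = 43.3333.
Strong duality: c^T x* = b^T y*. Confirmed.

43.3333


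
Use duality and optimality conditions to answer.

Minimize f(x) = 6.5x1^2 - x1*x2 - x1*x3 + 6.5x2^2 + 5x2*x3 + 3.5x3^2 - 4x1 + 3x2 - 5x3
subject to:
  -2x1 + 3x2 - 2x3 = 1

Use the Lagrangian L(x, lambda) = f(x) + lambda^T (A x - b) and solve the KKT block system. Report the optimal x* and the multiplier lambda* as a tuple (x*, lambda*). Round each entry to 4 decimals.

Form the Lagrangian:
  L(x, lambda) = (1/2) x^T Q x + c^T x + lambda^T (A x - b)
Stationarity (grad_x L = 0): Q x + c + A^T lambda = 0.
Primal feasibility: A x = b.

This gives the KKT block system:
  [ Q   A^T ] [ x     ]   [-c ]
  [ A    0  ] [ lambda ] = [ b ]

Solving the linear system:
  x*      = (0.0027, 0.2811, -0.081)
  lambda* = (-2.0822)
  f(x*)   = 1.6599

x* = (0.0027, 0.2811, -0.081), lambda* = (-2.0822)


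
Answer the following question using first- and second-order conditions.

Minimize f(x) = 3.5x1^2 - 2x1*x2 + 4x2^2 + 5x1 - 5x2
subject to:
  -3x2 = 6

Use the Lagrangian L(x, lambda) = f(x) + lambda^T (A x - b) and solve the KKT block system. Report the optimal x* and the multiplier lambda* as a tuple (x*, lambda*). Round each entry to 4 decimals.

Form the Lagrangian:
  L(x, lambda) = (1/2) x^T Q x + c^T x + lambda^T (A x - b)
Stationarity (grad_x L = 0): Q x + c + A^T lambda = 0.
Primal feasibility: A x = b.

This gives the KKT block system:
  [ Q   A^T ] [ x     ]   [-c ]
  [ A    0  ] [ lambda ] = [ b ]

Solving the linear system:
  x*      = (-1.2857, -2)
  lambda* = (-6.1429)
  f(x*)   = 20.2143

x* = (-1.2857, -2), lambda* = (-6.1429)


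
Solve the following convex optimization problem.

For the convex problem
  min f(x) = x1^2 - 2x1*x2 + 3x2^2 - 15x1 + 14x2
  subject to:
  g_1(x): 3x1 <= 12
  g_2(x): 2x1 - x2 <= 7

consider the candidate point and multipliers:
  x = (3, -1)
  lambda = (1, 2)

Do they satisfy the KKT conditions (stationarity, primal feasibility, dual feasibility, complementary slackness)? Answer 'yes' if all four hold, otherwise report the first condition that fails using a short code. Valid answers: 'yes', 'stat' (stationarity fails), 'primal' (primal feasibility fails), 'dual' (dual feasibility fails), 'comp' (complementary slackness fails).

Gradient of f: grad f(x) = Q x + c = (-7, 2)
Constraint values g_i(x) = a_i^T x - b_i:
  g_1((3, -1)) = -3
  g_2((3, -1)) = 0
Stationarity residual: grad f(x) + sum_i lambda_i a_i = (0, 0)
  -> stationarity OK
Primal feasibility (all g_i <= 0): OK
Dual feasibility (all lambda_i >= 0): OK
Complementary slackness (lambda_i * g_i(x) = 0 for all i): FAILS

Verdict: the first failing condition is complementary_slackness -> comp.

comp


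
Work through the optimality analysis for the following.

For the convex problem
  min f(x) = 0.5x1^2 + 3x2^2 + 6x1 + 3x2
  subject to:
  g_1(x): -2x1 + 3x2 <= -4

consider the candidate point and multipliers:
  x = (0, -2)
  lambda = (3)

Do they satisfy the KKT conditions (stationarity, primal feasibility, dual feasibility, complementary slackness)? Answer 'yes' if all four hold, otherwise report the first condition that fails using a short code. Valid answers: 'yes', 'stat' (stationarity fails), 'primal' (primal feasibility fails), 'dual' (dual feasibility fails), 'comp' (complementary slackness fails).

Gradient of f: grad f(x) = Q x + c = (6, -9)
Constraint values g_i(x) = a_i^T x - b_i:
  g_1((0, -2)) = -2
Stationarity residual: grad f(x) + sum_i lambda_i a_i = (0, 0)
  -> stationarity OK
Primal feasibility (all g_i <= 0): OK
Dual feasibility (all lambda_i >= 0): OK
Complementary slackness (lambda_i * g_i(x) = 0 for all i): FAILS

Verdict: the first failing condition is complementary_slackness -> comp.

comp


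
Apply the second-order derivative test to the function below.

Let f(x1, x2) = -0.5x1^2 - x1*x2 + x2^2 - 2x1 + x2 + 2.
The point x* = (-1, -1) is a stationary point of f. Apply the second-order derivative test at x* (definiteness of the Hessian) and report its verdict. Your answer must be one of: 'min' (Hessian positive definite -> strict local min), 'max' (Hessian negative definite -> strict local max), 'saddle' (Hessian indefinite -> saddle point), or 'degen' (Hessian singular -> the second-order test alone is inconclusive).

Compute the Hessian H = grad^2 f:
  H = [[-1, -1], [-1, 2]]
Verify stationarity: grad f(x*) = H x* + g = (0, 0).
Eigenvalues of H: -1.3028, 2.3028.
Eigenvalues have mixed signs, so H is indefinite -> x* is a saddle point.

saddle


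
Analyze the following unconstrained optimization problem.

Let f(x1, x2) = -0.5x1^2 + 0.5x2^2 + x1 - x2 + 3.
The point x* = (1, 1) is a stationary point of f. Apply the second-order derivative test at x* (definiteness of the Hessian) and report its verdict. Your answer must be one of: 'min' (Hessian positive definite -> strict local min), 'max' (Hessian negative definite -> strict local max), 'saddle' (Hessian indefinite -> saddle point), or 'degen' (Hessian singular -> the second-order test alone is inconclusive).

Compute the Hessian H = grad^2 f:
  H = [[-1, 0], [0, 1]]
Verify stationarity: grad f(x*) = H x* + g = (0, 0).
Eigenvalues of H: -1, 1.
Eigenvalues have mixed signs, so H is indefinite -> x* is a saddle point.

saddle


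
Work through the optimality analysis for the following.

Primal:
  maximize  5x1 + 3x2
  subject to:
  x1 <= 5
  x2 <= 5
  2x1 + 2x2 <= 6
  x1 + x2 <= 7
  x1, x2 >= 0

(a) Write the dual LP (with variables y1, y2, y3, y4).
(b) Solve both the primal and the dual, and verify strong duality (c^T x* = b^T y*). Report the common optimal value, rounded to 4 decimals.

The standard primal-dual pair for 'max c^T x s.t. A x <= b, x >= 0' is:
  Dual:  min b^T y  s.t.  A^T y >= c,  y >= 0.

So the dual LP is:
  minimize  5y1 + 5y2 + 6y3 + 7y4
  subject to:
    y1 + 2y3 + y4 >= 5
    y2 + 2y3 + y4 >= 3
    y1, y2, y3, y4 >= 0

Solving the primal: x* = (3, 0).
  primal value c^T x* = 15.
Solving the dual: y* = (0, 0, 2.5, 0).
  dual value b^T y* = 15.
Strong duality: c^T x* = b^T y*. Confirmed.

15


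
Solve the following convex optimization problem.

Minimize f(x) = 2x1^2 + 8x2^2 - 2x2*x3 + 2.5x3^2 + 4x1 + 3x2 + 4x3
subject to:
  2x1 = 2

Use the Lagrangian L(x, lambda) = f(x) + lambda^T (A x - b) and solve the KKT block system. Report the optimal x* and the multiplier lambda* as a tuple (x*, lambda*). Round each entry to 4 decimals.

Form the Lagrangian:
  L(x, lambda) = (1/2) x^T Q x + c^T x + lambda^T (A x - b)
Stationarity (grad_x L = 0): Q x + c + A^T lambda = 0.
Primal feasibility: A x = b.

This gives the KKT block system:
  [ Q   A^T ] [ x     ]   [-c ]
  [ A    0  ] [ lambda ] = [ b ]

Solving the linear system:
  x*      = (1, -0.3026, -0.9211)
  lambda* = (-4)
  f(x*)   = 3.7039

x* = (1, -0.3026, -0.9211), lambda* = (-4)


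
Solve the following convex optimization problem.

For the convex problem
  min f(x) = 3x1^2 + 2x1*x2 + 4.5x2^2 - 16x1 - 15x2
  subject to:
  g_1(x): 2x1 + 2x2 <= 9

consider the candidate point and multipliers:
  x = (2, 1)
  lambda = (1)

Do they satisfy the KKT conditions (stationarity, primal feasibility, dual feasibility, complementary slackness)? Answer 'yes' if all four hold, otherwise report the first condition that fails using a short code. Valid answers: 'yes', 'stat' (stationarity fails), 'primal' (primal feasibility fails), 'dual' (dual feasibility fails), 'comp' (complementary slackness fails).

Gradient of f: grad f(x) = Q x + c = (-2, -2)
Constraint values g_i(x) = a_i^T x - b_i:
  g_1((2, 1)) = -3
Stationarity residual: grad f(x) + sum_i lambda_i a_i = (0, 0)
  -> stationarity OK
Primal feasibility (all g_i <= 0): OK
Dual feasibility (all lambda_i >= 0): OK
Complementary slackness (lambda_i * g_i(x) = 0 for all i): FAILS

Verdict: the first failing condition is complementary_slackness -> comp.

comp


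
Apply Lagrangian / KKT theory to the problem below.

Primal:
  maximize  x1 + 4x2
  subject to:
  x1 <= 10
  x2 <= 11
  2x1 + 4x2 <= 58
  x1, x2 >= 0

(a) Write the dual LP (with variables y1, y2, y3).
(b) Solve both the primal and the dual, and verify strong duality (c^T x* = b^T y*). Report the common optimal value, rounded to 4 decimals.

The standard primal-dual pair for 'max c^T x s.t. A x <= b, x >= 0' is:
  Dual:  min b^T y  s.t.  A^T y >= c,  y >= 0.

So the dual LP is:
  minimize  10y1 + 11y2 + 58y3
  subject to:
    y1 + 2y3 >= 1
    y2 + 4y3 >= 4
    y1, y2, y3 >= 0

Solving the primal: x* = (7, 11).
  primal value c^T x* = 51.
Solving the dual: y* = (0, 2, 0.5).
  dual value b^T y* = 51.
Strong duality: c^T x* = b^T y*. Confirmed.

51


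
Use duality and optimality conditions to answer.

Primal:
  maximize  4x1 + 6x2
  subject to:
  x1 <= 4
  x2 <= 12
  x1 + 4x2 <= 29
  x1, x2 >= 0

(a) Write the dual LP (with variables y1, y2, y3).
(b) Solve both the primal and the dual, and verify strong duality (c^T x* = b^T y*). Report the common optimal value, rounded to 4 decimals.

The standard primal-dual pair for 'max c^T x s.t. A x <= b, x >= 0' is:
  Dual:  min b^T y  s.t.  A^T y >= c,  y >= 0.

So the dual LP is:
  minimize  4y1 + 12y2 + 29y3
  subject to:
    y1 + y3 >= 4
    y2 + 4y3 >= 6
    y1, y2, y3 >= 0

Solving the primal: x* = (4, 6.25).
  primal value c^T x* = 53.5.
Solving the dual: y* = (2.5, 0, 1.5).
  dual value b^T y* = 53.5.
Strong duality: c^T x* = b^T y*. Confirmed.

53.5
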